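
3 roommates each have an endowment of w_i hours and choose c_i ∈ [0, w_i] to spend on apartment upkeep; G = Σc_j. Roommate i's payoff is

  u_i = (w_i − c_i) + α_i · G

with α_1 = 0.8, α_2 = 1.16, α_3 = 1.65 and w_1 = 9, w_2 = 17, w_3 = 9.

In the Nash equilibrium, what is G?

∂u_i/∂c_i = α_i − 1, so roommate i contributes w_i if α_i > 1, else 0.
α_i > 1 for i ∈ {2, 3}; NE contributions (0, 17, 9), G = 26.

26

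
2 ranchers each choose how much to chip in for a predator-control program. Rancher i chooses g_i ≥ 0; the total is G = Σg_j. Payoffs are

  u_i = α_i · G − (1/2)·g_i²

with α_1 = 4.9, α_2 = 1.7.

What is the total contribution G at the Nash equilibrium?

Rancher i's FOC: ∂u_i/∂g_i = α_i − g_i = 0, so g_i* = α_i.
NE contributions = (4.9, 1.7); G = 6.6.

6.6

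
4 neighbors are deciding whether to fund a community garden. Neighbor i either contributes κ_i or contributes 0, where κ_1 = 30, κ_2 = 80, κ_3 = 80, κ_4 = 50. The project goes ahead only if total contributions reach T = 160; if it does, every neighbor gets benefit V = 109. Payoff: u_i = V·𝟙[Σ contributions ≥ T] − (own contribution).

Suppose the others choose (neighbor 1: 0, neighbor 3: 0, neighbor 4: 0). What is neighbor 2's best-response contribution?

0

Others' total = 0. Even contributing 80 gives 80 < 160: no benefit either way.
Best response: 0.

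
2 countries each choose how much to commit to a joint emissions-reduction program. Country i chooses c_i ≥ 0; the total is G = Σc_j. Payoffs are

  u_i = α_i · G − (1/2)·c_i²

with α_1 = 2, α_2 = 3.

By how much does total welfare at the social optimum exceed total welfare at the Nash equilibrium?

Country i's FOC: ∂u_i/∂c_i = α_i − c_i = 0, so c_i* = α_i.
NE contributions = (2, 3); G = 5.
W^NE = (Σα)·G − ½Σα_i² = 5² − ½·13 = 18.5.
Planner sets c_i = Σα_j = 5 for every i, so G^SO = 2·5 = 10.
W^SO = (Σα)·G^SO − ½·2·(Σα)² = (2/2)·5² = 25.
Deadweight loss = W^SO − W^NE = 6.5.

6.5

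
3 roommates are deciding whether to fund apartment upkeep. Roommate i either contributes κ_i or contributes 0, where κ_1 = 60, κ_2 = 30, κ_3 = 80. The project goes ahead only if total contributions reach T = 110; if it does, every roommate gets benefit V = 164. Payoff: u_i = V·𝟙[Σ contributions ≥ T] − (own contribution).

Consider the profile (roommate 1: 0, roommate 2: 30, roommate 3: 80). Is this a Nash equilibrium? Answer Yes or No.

Total = 110 ≥ 110: provided.
Roommate 1 (pledges 0, payoff 164): pledging 60 → total 170, payoff 104. No gain.
Roommate 2 (pledges 30, payoff 134): dropping to 0 → total 80, payoff 0. No gain.
Roommate 3 (pledges 80, payoff 84): dropping to 0 → total 30, payoff 0. No gain.

Yes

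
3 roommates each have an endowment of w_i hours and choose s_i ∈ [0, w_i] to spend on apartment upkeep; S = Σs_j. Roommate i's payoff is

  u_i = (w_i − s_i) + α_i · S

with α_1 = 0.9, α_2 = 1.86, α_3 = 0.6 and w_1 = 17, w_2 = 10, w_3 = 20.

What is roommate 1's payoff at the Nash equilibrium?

∂u_i/∂s_i = α_i − 1, so roommate i contributes w_i if α_i > 1, else 0.
α_i > 1 for i ∈ {2}; NE contributions (0, 10, 0), S = 10.
u_1 = (17 − 0) + 0.9·10 = 26.

26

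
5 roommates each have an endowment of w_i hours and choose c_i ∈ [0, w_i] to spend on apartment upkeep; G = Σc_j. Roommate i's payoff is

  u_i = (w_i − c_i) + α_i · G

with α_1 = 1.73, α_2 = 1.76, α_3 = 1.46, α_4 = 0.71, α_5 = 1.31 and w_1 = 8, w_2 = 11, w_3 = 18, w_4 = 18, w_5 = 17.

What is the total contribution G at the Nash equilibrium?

54

∂u_i/∂c_i = α_i − 1, so roommate i contributes w_i if α_i > 1, else 0.
α_i > 1 for i ∈ {1, 2, 3, 5}; NE contributions (8, 11, 18, 0, 17), G = 54.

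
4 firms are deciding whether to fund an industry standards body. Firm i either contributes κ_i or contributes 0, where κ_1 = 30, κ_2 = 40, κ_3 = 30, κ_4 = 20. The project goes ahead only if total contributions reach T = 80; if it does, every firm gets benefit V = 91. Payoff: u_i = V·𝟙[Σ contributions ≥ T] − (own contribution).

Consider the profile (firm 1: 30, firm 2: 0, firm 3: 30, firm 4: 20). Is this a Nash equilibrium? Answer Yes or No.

Yes

Total = 80 ≥ 80: provided.
Firm 1 (pledges 30, payoff 61): dropping to 0 → total 50, payoff 0. No gain.
Firm 2 (pledges 0, payoff 91): pledging 40 → total 120, payoff 51. No gain.
Firm 3 (pledges 30, payoff 61): dropping to 0 → total 50, payoff 0. No gain.
Firm 4 (pledges 20, payoff 71): dropping to 0 → total 60, payoff 0. No gain.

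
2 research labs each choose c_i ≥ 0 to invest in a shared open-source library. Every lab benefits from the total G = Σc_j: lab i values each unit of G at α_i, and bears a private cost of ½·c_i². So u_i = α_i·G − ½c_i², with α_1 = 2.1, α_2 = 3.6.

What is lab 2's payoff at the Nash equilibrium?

Lab i's FOC: ∂u_i/∂c_i = α_i − c_i = 0, so c_i* = α_i.
NE contributions = (2.1, 3.6); G = 5.7.
u_2 = α_2·G − ½·(c_2)² = 3.6·5.7 − ½·3.6² = 14.04.

14.04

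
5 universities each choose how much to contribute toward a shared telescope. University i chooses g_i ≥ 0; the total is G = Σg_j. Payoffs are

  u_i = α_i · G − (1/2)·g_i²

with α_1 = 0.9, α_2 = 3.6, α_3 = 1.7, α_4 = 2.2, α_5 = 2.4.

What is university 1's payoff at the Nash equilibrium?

9.315

University i's FOC: ∂u_i/∂g_i = α_i − g_i = 0, so g_i* = α_i.
NE contributions = (0.9, 3.6, 1.7, 2.2, 2.4); G = 10.8.
u_1 = α_1·G − ½·(g_1)² = 0.9·10.8 − ½·0.9² = 9.315.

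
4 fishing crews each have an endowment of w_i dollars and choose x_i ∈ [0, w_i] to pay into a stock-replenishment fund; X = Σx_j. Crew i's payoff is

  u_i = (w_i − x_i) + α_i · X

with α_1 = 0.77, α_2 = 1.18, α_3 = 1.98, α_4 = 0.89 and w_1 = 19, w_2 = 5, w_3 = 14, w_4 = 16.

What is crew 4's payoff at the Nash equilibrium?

∂u_i/∂x_i = α_i − 1, so crew i contributes w_i if α_i > 1, else 0.
α_i > 1 for i ∈ {2, 3}; NE contributions (0, 5, 14, 0), X = 19.
u_4 = (16 − 0) + 0.89·19 = 32.91.

32.91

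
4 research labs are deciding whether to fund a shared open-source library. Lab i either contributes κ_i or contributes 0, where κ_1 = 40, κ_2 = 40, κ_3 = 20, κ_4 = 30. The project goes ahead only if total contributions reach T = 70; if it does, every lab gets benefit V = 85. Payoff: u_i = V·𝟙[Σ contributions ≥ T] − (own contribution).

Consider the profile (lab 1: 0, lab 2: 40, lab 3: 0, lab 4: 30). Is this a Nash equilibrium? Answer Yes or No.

Total = 70 ≥ 70: provided.
Lab 1 (pledges 0, payoff 85): pledging 40 → total 110, payoff 45. No gain.
Lab 2 (pledges 40, payoff 45): dropping to 0 → total 30, payoff 0. No gain.
Lab 3 (pledges 0, payoff 85): pledging 20 → total 90, payoff 65. No gain.
Lab 4 (pledges 30, payoff 55): dropping to 0 → total 40, payoff 0. No gain.

Yes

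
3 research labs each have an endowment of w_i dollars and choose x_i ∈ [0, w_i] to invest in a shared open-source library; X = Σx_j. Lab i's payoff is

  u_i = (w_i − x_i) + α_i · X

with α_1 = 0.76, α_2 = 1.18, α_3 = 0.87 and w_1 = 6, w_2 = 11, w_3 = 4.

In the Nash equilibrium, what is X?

∂u_i/∂x_i = α_i − 1, so lab i contributes w_i if α_i > 1, else 0.
α_i > 1 for i ∈ {2}; NE contributions (0, 11, 0), X = 11.

11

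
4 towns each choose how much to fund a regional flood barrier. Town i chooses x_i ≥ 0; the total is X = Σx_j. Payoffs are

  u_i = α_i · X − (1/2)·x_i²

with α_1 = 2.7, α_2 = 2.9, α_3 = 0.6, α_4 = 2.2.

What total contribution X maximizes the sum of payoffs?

Planner FOC: ∂(Σu_j)/∂x_i = (Σα_j) − x_i = 0, so x_i^SO = Σα_j = 8.4 for every i; X^SO = 33.6.

33.6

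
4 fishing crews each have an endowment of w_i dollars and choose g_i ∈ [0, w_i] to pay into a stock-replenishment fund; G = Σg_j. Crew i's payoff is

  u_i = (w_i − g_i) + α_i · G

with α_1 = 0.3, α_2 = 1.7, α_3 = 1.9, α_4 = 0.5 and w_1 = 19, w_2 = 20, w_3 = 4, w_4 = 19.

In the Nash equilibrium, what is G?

24

∂u_i/∂g_i = α_i − 1, so crew i contributes w_i if α_i > 1, else 0.
α_i > 1 for i ∈ {2, 3}; NE contributions (0, 20, 4, 0), G = 24.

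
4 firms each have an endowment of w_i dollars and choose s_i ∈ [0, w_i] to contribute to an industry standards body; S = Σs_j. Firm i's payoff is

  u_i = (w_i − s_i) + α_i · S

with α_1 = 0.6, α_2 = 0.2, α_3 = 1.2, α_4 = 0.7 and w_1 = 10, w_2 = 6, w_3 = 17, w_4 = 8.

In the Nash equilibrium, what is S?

17

∂u_i/∂s_i = α_i − 1, so firm i contributes w_i if α_i > 1, else 0.
α_i > 1 for i ∈ {3}; NE contributions (0, 0, 17, 0), S = 17.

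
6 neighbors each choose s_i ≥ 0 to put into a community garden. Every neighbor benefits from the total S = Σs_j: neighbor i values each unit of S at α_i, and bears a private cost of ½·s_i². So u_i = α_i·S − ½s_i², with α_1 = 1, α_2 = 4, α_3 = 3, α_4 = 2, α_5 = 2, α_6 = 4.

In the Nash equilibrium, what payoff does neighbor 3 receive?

43.5

Neighbor i's FOC: ∂u_i/∂s_i = α_i − s_i = 0, so s_i* = α_i.
NE contributions = (1, 4, 3, 2, 2, 4); S = 16.
u_3 = α_3·S − ½·(s_3)² = 3·16 − ½·3² = 43.5.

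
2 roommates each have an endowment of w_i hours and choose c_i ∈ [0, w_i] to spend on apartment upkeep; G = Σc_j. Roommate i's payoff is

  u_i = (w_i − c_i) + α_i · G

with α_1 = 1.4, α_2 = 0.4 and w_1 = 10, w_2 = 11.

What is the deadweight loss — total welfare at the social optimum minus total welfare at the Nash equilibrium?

8.8

∂u_i/∂c_i = α_i − 1, so roommate i contributes w_i if α_i > 1, else 0.
α_i > 1 for i ∈ {1}; NE contributions (10, 0), G = 10.
W^NE = Σw_i − G^NE + (Σα_i)·G^NE = 21 + 0.8·10 = 29.
Planner: ∂(Σu_j)/∂c_i = Σα_j − 1 = 0.8 > 0, so everyone contributes w_i; G^SO = 21, W^SO = 21 + 0.8·21 = 37.8.
Deadweight loss = 8.8.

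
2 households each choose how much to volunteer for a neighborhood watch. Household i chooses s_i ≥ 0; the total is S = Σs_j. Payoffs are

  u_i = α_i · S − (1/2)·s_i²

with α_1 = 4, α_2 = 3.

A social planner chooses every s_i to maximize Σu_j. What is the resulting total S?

14

Planner FOC: ∂(Σu_j)/∂s_i = (Σα_j) − s_i = 0, so s_i^SO = Σα_j = 7 for every i; S^SO = 14.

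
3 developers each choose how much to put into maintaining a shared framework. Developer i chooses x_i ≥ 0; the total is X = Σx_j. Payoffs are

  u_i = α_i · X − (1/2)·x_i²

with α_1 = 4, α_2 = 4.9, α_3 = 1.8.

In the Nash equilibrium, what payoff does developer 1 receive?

34.8

Developer i's FOC: ∂u_i/∂x_i = α_i − x_i = 0, so x_i* = α_i.
NE contributions = (4, 4.9, 1.8); X = 10.7.
u_1 = α_1·X − ½·(x_1)² = 4·10.7 − ½·4² = 34.8.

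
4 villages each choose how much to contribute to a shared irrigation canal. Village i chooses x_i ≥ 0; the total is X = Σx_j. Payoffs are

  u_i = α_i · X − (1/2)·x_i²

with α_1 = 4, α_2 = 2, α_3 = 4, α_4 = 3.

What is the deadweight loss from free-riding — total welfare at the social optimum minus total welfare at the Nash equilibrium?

Village i's FOC: ∂u_i/∂x_i = α_i − x_i = 0, so x_i* = α_i.
NE contributions = (4, 2, 4, 3); X = 13.
W^NE = (Σα)·X − ½Σα_i² = 13² − ½·45 = 146.5.
Planner sets x_i = Σα_j = 13 for every i, so X^SO = 4·13 = 52.
W^SO = (Σα)·X^SO − ½·4·(Σα)² = (4/2)·13² = 338.
Deadweight loss = W^SO − W^NE = 191.5.

191.5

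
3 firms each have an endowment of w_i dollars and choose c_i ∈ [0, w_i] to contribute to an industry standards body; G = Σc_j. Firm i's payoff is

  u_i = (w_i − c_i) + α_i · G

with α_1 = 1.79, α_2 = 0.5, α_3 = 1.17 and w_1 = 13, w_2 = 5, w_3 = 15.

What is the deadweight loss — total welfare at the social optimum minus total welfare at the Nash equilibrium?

∂u_i/∂c_i = α_i − 1, so firm i contributes w_i if α_i > 1, else 0.
α_i > 1 for i ∈ {1, 3}; NE contributions (13, 0, 15), G = 28.
W^NE = Σw_i − G^NE + (Σα_i)·G^NE = 33 + 2.46·28 = 101.88.
Planner: ∂(Σu_j)/∂c_i = Σα_j − 1 = 2.46 > 0, so everyone contributes w_i; G^SO = 33, W^SO = 33 + 2.46·33 = 114.18.
Deadweight loss = 12.3.

12.3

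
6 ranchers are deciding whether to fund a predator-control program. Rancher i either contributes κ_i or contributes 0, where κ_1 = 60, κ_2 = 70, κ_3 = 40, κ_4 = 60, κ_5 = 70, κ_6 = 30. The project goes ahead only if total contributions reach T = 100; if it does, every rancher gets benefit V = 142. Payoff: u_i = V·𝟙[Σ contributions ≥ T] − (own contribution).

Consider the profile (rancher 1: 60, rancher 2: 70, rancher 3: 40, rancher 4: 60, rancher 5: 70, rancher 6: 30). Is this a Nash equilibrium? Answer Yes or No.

No

Total = 330 ≥ 100: provided.
Rancher 1 (pledges 60, payoff 82): dropping to 0 → total 270, payoff 142. Profitable deviation.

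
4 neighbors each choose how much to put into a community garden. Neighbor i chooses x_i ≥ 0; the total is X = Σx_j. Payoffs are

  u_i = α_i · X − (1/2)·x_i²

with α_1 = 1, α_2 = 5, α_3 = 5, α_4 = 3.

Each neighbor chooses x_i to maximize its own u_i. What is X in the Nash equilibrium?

14

Neighbor i's FOC: ∂u_i/∂x_i = α_i − x_i = 0, so x_i* = α_i.
NE contributions = (1, 5, 5, 3); X = 14.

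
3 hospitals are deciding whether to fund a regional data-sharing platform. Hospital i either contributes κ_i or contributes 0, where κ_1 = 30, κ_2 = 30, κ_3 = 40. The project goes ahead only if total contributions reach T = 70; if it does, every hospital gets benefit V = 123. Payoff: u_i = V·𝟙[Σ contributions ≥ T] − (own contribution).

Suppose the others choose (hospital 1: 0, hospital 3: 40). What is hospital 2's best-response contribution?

Others' total = 40. Contributing 30 brings total to 70 ≥ 70: gain V − κ_2 = 93.
Best response: 30.

30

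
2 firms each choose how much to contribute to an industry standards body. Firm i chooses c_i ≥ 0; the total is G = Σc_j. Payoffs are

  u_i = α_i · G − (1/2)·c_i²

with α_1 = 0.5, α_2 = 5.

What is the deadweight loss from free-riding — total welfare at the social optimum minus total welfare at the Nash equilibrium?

Firm i's FOC: ∂u_i/∂c_i = α_i − c_i = 0, so c_i* = α_i.
NE contributions = (0.5, 5); G = 5.5.
W^NE = (Σα)·G − ½Σα_i² = 5.5² − ½·25.25 = 17.625.
Planner sets c_i = Σα_j = 5.5 for every i, so G^SO = 2·5.5 = 11.
W^SO = (Σα)·G^SO − ½·2·(Σα)² = (2/2)·5.5² = 30.25.
Deadweight loss = W^SO − W^NE = 12.625.

12.625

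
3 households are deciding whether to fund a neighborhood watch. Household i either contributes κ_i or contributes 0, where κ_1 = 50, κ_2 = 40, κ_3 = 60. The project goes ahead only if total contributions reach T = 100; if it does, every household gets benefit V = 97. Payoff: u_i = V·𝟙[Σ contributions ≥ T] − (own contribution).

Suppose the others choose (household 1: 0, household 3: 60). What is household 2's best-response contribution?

40

Others' total = 60. Contributing 40 brings total to 100 ≥ 100: gain V − κ_2 = 57.
Best response: 40.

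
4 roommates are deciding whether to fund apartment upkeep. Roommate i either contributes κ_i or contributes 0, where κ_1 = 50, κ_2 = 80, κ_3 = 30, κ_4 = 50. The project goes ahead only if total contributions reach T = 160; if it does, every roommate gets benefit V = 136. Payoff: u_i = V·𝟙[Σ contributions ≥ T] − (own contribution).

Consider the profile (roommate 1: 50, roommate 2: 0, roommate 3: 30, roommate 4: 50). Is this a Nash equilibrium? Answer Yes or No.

No

Total = 130 < 160: not provided.
Roommate 1 (pledges 50, payoff -50): dropping to 0 → total 80, payoff 0. Profitable deviation.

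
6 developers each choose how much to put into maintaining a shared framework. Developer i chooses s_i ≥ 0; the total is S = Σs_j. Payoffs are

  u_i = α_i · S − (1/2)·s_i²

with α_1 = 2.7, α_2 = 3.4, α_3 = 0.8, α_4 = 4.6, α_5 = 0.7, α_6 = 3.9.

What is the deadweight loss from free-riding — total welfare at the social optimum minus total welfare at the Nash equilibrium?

Developer i's FOC: ∂u_i/∂s_i = α_i − s_i = 0, so s_i* = α_i.
NE contributions = (2.7, 3.4, 0.8, 4.6, 0.7, 3.9); S = 16.1.
W^NE = (Σα)·S − ½Σα_i² = 16.1² − ½·56.35 = 231.035.
Planner sets s_i = Σα_j = 16.1 for every i, so S^SO = 6·16.1 = 96.6.
W^SO = (Σα)·S^SO − ½·6·(Σα)² = (6/2)·16.1² = 777.63.
Deadweight loss = W^SO − W^NE = 546.595.

546.595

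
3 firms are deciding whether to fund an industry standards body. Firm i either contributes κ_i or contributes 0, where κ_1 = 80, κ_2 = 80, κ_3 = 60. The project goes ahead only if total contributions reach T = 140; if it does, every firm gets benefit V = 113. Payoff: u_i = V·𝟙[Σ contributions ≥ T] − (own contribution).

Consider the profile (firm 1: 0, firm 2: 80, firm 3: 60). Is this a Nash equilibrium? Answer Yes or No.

Total = 140 ≥ 140: provided.
Firm 1 (pledges 0, payoff 113): pledging 80 → total 220, payoff 33. No gain.
Firm 2 (pledges 80, payoff 33): dropping to 0 → total 60, payoff 0. No gain.
Firm 3 (pledges 60, payoff 53): dropping to 0 → total 80, payoff 0. No gain.

Yes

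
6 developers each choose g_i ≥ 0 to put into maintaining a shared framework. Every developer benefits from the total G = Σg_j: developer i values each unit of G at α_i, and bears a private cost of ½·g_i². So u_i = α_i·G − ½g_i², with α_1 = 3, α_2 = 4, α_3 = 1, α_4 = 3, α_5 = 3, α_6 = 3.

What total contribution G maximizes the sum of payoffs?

102

Planner FOC: ∂(Σu_j)/∂g_i = (Σα_j) − g_i = 0, so g_i^SO = Σα_j = 17 for every i; G^SO = 102.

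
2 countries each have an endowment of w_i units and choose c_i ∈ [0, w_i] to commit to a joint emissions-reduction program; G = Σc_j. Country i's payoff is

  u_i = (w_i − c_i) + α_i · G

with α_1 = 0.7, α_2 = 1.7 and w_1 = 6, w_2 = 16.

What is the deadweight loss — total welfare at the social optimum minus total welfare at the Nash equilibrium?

∂u_i/∂c_i = α_i − 1, so country i contributes w_i if α_i > 1, else 0.
α_i > 1 for i ∈ {2}; NE contributions (0, 16), G = 16.
W^NE = Σw_i − G^NE + (Σα_i)·G^NE = 22 + 1.4·16 = 44.4.
Planner: ∂(Σu_j)/∂c_i = Σα_j − 1 = 1.4 > 0, so everyone contributes w_i; G^SO = 22, W^SO = 22 + 1.4·22 = 52.8.
Deadweight loss = 8.4.

8.4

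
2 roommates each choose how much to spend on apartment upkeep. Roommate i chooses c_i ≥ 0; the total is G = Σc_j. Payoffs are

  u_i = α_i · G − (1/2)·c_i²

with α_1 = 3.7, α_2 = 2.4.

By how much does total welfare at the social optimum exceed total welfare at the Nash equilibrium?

9.725

Roommate i's FOC: ∂u_i/∂c_i = α_i − c_i = 0, so c_i* = α_i.
NE contributions = (3.7, 2.4); G = 6.1.
W^NE = (Σα)·G − ½Σα_i² = 6.1² − ½·19.45 = 27.485.
Planner sets c_i = Σα_j = 6.1 for every i, so G^SO = 2·6.1 = 12.2.
W^SO = (Σα)·G^SO − ½·2·(Σα)² = (2/2)·6.1² = 37.21.
Deadweight loss = W^SO − W^NE = 9.725.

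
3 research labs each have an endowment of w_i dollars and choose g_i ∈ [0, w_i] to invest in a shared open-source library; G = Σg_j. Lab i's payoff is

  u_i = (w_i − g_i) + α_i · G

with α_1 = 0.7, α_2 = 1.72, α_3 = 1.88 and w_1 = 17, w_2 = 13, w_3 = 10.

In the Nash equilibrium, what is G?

∂u_i/∂g_i = α_i − 1, so lab i contributes w_i if α_i > 1, else 0.
α_i > 1 for i ∈ {2, 3}; NE contributions (0, 13, 10), G = 23.

23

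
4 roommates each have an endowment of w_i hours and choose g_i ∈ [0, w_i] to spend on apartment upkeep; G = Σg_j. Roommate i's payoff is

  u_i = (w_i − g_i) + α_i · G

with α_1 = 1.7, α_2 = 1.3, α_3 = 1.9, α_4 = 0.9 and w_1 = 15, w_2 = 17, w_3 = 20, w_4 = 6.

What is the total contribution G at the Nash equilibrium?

∂u_i/∂g_i = α_i − 1, so roommate i contributes w_i if α_i > 1, else 0.
α_i > 1 for i ∈ {1, 2, 3}; NE contributions (15, 17, 20, 0), G = 52.

52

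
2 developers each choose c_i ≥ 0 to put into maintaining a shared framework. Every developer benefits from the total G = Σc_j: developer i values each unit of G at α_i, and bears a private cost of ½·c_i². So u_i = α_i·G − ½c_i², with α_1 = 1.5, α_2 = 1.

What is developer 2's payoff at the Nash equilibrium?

Developer i's FOC: ∂u_i/∂c_i = α_i − c_i = 0, so c_i* = α_i.
NE contributions = (1.5, 1); G = 2.5.
u_2 = α_2·G − ½·(c_2)² = 1·2.5 − ½·1² = 2.

2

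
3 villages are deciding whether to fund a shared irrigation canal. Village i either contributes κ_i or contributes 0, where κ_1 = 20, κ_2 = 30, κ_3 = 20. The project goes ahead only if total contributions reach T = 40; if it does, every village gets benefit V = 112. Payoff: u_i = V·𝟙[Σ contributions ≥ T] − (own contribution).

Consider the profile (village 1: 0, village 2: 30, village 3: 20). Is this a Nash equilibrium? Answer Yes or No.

Total = 50 ≥ 40: provided.
Village 1 (pledges 0, payoff 112): pledging 20 → total 70, payoff 92. No gain.
Village 2 (pledges 30, payoff 82): dropping to 0 → total 20, payoff 0. No gain.
Village 3 (pledges 20, payoff 92): dropping to 0 → total 30, payoff 0. No gain.

Yes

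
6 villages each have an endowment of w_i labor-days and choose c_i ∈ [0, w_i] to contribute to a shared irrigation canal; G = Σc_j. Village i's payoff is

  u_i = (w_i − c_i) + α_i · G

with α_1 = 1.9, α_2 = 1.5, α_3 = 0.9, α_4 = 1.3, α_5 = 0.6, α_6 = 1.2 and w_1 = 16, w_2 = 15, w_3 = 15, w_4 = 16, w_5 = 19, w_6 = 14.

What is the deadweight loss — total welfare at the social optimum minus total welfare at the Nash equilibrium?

217.6

∂u_i/∂c_i = α_i − 1, so village i contributes w_i if α_i > 1, else 0.
α_i > 1 for i ∈ {1, 2, 4, 6}; NE contributions (16, 15, 0, 16, 0, 14), G = 61.
W^NE = Σw_i − G^NE + (Σα_i)·G^NE = 95 + 6.4·61 = 485.4.
Planner: ∂(Σu_j)/∂c_i = Σα_j − 1 = 6.4 > 0, so everyone contributes w_i; G^SO = 95, W^SO = 95 + 6.4·95 = 703.
Deadweight loss = 217.6.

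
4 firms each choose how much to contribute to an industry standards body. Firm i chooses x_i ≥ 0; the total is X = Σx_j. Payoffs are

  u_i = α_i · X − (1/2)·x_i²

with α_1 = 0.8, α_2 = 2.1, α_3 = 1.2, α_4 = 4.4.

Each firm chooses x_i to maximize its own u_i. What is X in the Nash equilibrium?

Firm i's FOC: ∂u_i/∂x_i = α_i − x_i = 0, so x_i* = α_i.
NE contributions = (0.8, 2.1, 1.2, 4.4); X = 8.5.

8.5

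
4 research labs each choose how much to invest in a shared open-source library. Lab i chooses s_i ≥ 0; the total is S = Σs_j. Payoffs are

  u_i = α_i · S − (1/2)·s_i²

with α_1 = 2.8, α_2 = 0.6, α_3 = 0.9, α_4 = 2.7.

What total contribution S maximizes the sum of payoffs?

Planner FOC: ∂(Σu_j)/∂s_i = (Σα_j) − s_i = 0, so s_i^SO = Σα_j = 7 for every i; S^SO = 28.

28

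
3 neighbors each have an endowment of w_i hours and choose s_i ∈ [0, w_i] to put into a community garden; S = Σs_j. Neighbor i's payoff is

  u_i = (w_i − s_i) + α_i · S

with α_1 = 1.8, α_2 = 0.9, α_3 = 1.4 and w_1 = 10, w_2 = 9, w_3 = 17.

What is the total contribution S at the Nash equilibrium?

27

∂u_i/∂s_i = α_i − 1, so neighbor i contributes w_i if α_i > 1, else 0.
α_i > 1 for i ∈ {1, 3}; NE contributions (10, 0, 17), S = 27.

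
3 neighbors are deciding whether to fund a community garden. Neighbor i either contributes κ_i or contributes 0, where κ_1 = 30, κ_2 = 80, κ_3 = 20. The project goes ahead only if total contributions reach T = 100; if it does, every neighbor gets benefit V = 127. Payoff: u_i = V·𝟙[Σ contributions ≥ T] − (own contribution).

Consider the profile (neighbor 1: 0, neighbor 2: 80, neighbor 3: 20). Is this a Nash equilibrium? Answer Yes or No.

Yes

Total = 100 ≥ 100: provided.
Neighbor 1 (pledges 0, payoff 127): pledging 30 → total 130, payoff 97. No gain.
Neighbor 2 (pledges 80, payoff 47): dropping to 0 → total 20, payoff 0. No gain.
Neighbor 3 (pledges 20, payoff 107): dropping to 0 → total 80, payoff 0. No gain.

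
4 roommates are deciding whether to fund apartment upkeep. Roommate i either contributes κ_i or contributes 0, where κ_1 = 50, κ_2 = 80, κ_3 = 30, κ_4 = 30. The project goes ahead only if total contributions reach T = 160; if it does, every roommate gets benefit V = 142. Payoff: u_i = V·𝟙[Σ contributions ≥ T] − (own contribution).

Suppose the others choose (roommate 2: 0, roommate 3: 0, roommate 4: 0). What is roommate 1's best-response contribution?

Others' total = 0. Even contributing 50 gives 50 < 160: no benefit either way.
Best response: 0.

0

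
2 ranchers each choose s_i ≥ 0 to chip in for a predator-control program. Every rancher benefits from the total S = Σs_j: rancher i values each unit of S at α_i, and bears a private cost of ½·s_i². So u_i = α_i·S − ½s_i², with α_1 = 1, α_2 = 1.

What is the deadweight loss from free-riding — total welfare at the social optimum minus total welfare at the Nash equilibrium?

Rancher i's FOC: ∂u_i/∂s_i = α_i − s_i = 0, so s_i* = α_i.
NE contributions = (1, 1); S = 2.
W^NE = (Σα)·S − ½Σα_i² = 2² − ½·2 = 3.
Planner sets s_i = Σα_j = 2 for every i, so S^SO = 2·2 = 4.
W^SO = (Σα)·S^SO − ½·2·(Σα)² = (2/2)·2² = 4.
Deadweight loss = W^SO − W^NE = 1.

1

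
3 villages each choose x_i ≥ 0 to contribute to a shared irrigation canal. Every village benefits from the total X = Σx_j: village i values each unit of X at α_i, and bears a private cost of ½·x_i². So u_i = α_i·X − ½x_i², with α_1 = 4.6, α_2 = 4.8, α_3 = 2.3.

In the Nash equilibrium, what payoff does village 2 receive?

Village i's FOC: ∂u_i/∂x_i = α_i − x_i = 0, so x_i* = α_i.
NE contributions = (4.6, 4.8, 2.3); X = 11.7.
u_2 = α_2·X − ½·(x_2)² = 4.8·11.7 − ½·4.8² = 44.64.

44.64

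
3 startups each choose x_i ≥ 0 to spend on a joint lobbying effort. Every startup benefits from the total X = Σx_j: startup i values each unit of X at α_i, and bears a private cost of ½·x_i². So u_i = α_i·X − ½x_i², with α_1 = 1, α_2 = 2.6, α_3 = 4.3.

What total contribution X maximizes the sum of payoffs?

23.7

Planner FOC: ∂(Σu_j)/∂x_i = (Σα_j) − x_i = 0, so x_i^SO = Σα_j = 7.9 for every i; X^SO = 23.7.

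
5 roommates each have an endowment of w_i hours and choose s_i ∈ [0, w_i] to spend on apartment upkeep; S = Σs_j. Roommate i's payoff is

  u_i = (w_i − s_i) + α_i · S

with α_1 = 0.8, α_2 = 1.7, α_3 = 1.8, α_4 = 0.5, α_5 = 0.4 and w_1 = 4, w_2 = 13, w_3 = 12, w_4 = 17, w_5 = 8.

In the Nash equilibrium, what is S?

25

∂u_i/∂s_i = α_i − 1, so roommate i contributes w_i if α_i > 1, else 0.
α_i > 1 for i ∈ {2, 3}; NE contributions (0, 13, 12, 0, 0), S = 25.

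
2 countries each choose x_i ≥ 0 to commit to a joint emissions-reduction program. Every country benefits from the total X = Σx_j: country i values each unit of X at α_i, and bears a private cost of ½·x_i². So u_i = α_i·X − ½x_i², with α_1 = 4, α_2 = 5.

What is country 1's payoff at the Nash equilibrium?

Country i's FOC: ∂u_i/∂x_i = α_i − x_i = 0, so x_i* = α_i.
NE contributions = (4, 5); X = 9.
u_1 = α_1·X − ½·(x_1)² = 4·9 − ½·4² = 28.

28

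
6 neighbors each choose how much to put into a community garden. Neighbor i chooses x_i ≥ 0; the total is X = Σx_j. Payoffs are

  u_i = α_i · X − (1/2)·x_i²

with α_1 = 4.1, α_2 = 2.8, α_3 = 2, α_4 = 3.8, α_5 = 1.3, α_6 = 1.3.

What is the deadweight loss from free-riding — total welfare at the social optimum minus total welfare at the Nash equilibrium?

Neighbor i's FOC: ∂u_i/∂x_i = α_i − x_i = 0, so x_i* = α_i.
NE contributions = (4.1, 2.8, 2, 3.8, 1.3, 1.3); X = 15.3.
W^NE = (Σα)·X − ½Σα_i² = 15.3² − ½·46.47 = 210.855.
Planner sets x_i = Σα_j = 15.3 for every i, so X^SO = 6·15.3 = 91.8.
W^SO = (Σα)·X^SO − ½·6·(Σα)² = (6/2)·15.3² = 702.27.
Deadweight loss = W^SO − W^NE = 491.415.

491.415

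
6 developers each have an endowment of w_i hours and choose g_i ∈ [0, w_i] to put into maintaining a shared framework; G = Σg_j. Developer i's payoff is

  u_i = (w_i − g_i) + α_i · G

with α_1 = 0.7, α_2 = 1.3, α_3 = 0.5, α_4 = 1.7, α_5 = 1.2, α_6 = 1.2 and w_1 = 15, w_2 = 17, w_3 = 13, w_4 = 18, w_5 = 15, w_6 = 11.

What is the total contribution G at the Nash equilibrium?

∂u_i/∂g_i = α_i − 1, so developer i contributes w_i if α_i > 1, else 0.
α_i > 1 for i ∈ {2, 4, 5, 6}; NE contributions (0, 17, 0, 18, 15, 11), G = 61.

61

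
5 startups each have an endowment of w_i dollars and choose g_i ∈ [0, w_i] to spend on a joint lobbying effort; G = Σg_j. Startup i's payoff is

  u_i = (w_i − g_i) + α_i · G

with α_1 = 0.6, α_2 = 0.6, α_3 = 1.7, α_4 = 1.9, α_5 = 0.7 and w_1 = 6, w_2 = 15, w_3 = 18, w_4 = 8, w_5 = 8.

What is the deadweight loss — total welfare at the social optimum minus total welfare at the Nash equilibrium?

130.5

∂u_i/∂g_i = α_i − 1, so startup i contributes w_i if α_i > 1, else 0.
α_i > 1 for i ∈ {3, 4}; NE contributions (0, 0, 18, 8, 0), G = 26.
W^NE = Σw_i − G^NE + (Σα_i)·G^NE = 55 + 4.5·26 = 172.
Planner: ∂(Σu_j)/∂g_i = Σα_j − 1 = 4.5 > 0, so everyone contributes w_i; G^SO = 55, W^SO = 55 + 4.5·55 = 302.5.
Deadweight loss = 130.5.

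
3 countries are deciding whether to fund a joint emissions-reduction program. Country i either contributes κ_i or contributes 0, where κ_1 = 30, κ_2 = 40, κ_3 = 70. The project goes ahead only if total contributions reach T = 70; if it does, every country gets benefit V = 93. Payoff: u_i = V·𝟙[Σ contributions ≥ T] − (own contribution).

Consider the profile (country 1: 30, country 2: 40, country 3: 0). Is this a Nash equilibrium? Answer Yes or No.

Yes

Total = 70 ≥ 70: provided.
Country 1 (pledges 30, payoff 63): dropping to 0 → total 40, payoff 0. No gain.
Country 2 (pledges 40, payoff 53): dropping to 0 → total 30, payoff 0. No gain.
Country 3 (pledges 0, payoff 93): pledging 70 → total 140, payoff 23. No gain.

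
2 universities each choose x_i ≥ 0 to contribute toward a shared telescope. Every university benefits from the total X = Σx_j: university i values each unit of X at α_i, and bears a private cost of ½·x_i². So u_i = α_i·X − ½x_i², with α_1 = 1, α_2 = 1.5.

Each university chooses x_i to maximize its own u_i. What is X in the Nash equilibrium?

2.5

University i's FOC: ∂u_i/∂x_i = α_i − x_i = 0, so x_i* = α_i.
NE contributions = (1, 1.5); X = 2.5.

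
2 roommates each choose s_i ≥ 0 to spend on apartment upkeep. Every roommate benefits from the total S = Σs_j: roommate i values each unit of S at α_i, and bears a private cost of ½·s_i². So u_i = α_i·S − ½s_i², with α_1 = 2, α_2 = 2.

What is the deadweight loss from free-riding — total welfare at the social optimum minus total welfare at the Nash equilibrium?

4

Roommate i's FOC: ∂u_i/∂s_i = α_i − s_i = 0, so s_i* = α_i.
NE contributions = (2, 2); S = 4.
W^NE = (Σα)·S − ½Σα_i² = 4² − ½·8 = 12.
Planner sets s_i = Σα_j = 4 for every i, so S^SO = 2·4 = 8.
W^SO = (Σα)·S^SO − ½·2·(Σα)² = (2/2)·4² = 16.
Deadweight loss = W^SO − W^NE = 4.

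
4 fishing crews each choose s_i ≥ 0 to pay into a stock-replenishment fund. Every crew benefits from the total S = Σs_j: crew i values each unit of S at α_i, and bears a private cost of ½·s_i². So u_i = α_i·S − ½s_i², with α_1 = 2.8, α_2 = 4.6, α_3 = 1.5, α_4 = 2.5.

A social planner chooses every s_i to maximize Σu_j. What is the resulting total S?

45.6

Planner FOC: ∂(Σu_j)/∂s_i = (Σα_j) − s_i = 0, so s_i^SO = Σα_j = 11.4 for every i; S^SO = 45.6.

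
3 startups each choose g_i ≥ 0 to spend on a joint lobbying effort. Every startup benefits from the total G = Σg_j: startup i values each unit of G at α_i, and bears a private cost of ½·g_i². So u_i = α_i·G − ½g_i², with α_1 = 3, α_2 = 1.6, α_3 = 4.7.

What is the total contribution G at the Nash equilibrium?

Startup i's FOC: ∂u_i/∂g_i = α_i − g_i = 0, so g_i* = α_i.
NE contributions = (3, 1.6, 4.7); G = 9.3.

9.3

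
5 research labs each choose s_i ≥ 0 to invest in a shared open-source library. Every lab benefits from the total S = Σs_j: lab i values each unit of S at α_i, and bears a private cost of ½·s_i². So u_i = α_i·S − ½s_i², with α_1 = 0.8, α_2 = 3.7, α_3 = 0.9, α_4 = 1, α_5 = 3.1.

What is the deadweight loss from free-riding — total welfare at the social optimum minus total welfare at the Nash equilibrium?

148.25

Lab i's FOC: ∂u_i/∂s_i = α_i − s_i = 0, so s_i* = α_i.
NE contributions = (0.8, 3.7, 0.9, 1, 3.1); S = 9.5.
W^NE = (Σα)·S − ½Σα_i² = 9.5² − ½·25.75 = 77.375.
Planner sets s_i = Σα_j = 9.5 for every i, so S^SO = 5·9.5 = 47.5.
W^SO = (Σα)·S^SO − ½·5·(Σα)² = (5/2)·9.5² = 225.625.
Deadweight loss = W^SO − W^NE = 148.25.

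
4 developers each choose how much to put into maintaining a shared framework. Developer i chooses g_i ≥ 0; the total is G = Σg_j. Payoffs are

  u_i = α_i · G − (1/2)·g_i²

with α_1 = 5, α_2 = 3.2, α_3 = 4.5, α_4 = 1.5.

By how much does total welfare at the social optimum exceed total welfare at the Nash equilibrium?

Developer i's FOC: ∂u_i/∂g_i = α_i − g_i = 0, so g_i* = α_i.
NE contributions = (5, 3.2, 4.5, 1.5); G = 14.2.
W^NE = (Σα)·G − ½Σα_i² = 14.2² − ½·57.74 = 172.77.
Planner sets g_i = Σα_j = 14.2 for every i, so G^SO = 4·14.2 = 56.8.
W^SO = (Σα)·G^SO − ½·4·(Σα)² = (4/2)·14.2² = 403.28.
Deadweight loss = W^SO − W^NE = 230.51.

230.51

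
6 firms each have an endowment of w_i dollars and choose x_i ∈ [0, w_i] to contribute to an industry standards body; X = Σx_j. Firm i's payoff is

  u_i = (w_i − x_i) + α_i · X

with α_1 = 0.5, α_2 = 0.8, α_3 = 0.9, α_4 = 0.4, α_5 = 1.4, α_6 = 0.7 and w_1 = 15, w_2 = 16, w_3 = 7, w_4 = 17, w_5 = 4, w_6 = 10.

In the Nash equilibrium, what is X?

∂u_i/∂x_i = α_i − 1, so firm i contributes w_i if α_i > 1, else 0.
α_i > 1 for i ∈ {5}; NE contributions (0, 0, 0, 0, 4, 0), X = 4.

4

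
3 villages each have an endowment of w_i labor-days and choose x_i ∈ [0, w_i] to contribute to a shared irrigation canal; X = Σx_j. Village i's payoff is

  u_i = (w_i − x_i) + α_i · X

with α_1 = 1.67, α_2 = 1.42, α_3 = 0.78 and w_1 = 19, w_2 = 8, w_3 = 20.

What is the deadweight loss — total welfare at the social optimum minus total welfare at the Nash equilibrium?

∂u_i/∂x_i = α_i − 1, so village i contributes w_i if α_i > 1, else 0.
α_i > 1 for i ∈ {1, 2}; NE contributions (19, 8, 0), X = 27.
W^NE = Σw_i − X^NE + (Σα_i)·X^NE = 47 + 2.87·27 = 124.49.
Planner: ∂(Σu_j)/∂x_i = Σα_j − 1 = 2.87 > 0, so everyone contributes w_i; X^SO = 47, W^SO = 47 + 2.87·47 = 181.89.
Deadweight loss = 57.4.

57.4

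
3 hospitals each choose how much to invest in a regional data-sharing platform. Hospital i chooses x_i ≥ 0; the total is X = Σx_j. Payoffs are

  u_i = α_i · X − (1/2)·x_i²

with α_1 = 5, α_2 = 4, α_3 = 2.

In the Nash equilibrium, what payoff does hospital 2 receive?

Hospital i's FOC: ∂u_i/∂x_i = α_i − x_i = 0, so x_i* = α_i.
NE contributions = (5, 4, 2); X = 11.
u_2 = α_2·X − ½·(x_2)² = 4·11 − ½·4² = 36.

36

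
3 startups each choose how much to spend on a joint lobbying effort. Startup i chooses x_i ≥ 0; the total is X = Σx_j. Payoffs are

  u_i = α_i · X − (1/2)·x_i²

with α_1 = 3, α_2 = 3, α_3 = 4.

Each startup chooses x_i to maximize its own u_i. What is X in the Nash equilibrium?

Startup i's FOC: ∂u_i/∂x_i = α_i − x_i = 0, so x_i* = α_i.
NE contributions = (3, 3, 4); X = 10.

10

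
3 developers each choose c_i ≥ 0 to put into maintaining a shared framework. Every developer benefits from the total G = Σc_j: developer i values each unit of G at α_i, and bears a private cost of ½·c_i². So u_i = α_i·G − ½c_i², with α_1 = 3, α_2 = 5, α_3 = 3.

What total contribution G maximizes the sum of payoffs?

Planner FOC: ∂(Σu_j)/∂c_i = (Σα_j) − c_i = 0, so c_i^SO = Σα_j = 11 for every i; G^SO = 33.

33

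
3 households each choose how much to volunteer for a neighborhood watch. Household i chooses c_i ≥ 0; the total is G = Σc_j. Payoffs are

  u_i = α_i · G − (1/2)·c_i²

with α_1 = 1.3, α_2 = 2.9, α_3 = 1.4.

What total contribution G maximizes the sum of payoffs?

16.8

Planner FOC: ∂(Σu_j)/∂c_i = (Σα_j) − c_i = 0, so c_i^SO = Σα_j = 5.6 for every i; G^SO = 16.8.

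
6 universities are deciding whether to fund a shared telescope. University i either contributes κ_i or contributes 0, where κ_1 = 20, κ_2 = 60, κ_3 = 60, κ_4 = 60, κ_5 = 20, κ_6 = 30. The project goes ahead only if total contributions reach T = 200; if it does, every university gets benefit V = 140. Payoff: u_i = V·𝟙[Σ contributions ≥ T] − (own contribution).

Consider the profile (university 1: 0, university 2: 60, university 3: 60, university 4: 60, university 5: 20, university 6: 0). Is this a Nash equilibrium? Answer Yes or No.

Total = 200 ≥ 200: provided.
University 1 (pledges 0, payoff 140): pledging 20 → total 220, payoff 120. No gain.
University 2 (pledges 60, payoff 80): dropping to 0 → total 140, payoff 0. No gain.
University 3 (pledges 60, payoff 80): dropping to 0 → total 140, payoff 0. No gain.
University 4 (pledges 60, payoff 80): dropping to 0 → total 140, payoff 0. No gain.
University 5 (pledges 20, payoff 120): dropping to 0 → total 180, payoff 0. No gain.
University 6 (pledges 0, payoff 140): pledging 30 → total 230, payoff 110. No gain.

Yes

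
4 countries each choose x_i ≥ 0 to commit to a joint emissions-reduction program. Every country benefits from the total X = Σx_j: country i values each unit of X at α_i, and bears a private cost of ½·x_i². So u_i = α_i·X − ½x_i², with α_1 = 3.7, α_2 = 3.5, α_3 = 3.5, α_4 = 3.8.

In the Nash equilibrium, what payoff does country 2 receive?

Country i's FOC: ∂u_i/∂x_i = α_i − x_i = 0, so x_i* = α_i.
NE contributions = (3.7, 3.5, 3.5, 3.8); X = 14.5.
u_2 = α_2·X − ½·(x_2)² = 3.5·14.5 − ½·3.5² = 44.625.

44.625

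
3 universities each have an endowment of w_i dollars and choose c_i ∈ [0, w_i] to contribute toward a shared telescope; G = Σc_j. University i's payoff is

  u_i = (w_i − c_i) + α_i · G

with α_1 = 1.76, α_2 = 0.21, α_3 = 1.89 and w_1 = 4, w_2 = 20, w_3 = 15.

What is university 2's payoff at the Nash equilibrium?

∂u_i/∂c_i = α_i − 1, so university i contributes w_i if α_i > 1, else 0.
α_i > 1 for i ∈ {1, 3}; NE contributions (4, 0, 15), G = 19.
u_2 = (20 − 0) + 0.21·19 = 23.99.

23.99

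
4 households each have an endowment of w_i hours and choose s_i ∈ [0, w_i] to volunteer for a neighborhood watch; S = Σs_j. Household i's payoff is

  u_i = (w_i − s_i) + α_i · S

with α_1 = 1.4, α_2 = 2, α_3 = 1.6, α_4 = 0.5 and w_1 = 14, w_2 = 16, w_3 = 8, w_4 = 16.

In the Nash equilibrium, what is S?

38

∂u_i/∂s_i = α_i − 1, so household i contributes w_i if α_i > 1, else 0.
α_i > 1 for i ∈ {1, 2, 3}; NE contributions (14, 16, 8, 0), S = 38.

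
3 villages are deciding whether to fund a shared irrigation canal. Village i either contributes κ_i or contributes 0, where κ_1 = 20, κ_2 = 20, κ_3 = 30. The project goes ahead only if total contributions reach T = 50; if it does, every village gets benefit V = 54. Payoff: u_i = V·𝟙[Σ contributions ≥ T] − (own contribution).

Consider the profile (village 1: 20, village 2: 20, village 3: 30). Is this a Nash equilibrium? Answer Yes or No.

No

Total = 70 ≥ 50: provided.
Village 1 (pledges 20, payoff 34): dropping to 0 → total 50, payoff 54. Profitable deviation.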